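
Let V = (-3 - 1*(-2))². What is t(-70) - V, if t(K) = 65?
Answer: 64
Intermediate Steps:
V = 1 (V = (-3 + 2)² = (-1)² = 1)
t(-70) - V = 65 - 1*1 = 65 - 1 = 64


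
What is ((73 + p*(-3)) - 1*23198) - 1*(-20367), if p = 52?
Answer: -2914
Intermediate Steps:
((73 + p*(-3)) - 1*23198) - 1*(-20367) = ((73 + 52*(-3)) - 1*23198) - 1*(-20367) = ((73 - 156) - 23198) + 20367 = (-83 - 23198) + 20367 = -23281 + 20367 = -2914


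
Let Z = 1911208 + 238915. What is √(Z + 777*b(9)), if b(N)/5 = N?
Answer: 8*√34142 ≈ 1478.2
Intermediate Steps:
Z = 2150123
b(N) = 5*N
√(Z + 777*b(9)) = √(2150123 + 777*(5*9)) = √(2150123 + 777*45) = √(2150123 + 34965) = √2185088 = 8*√34142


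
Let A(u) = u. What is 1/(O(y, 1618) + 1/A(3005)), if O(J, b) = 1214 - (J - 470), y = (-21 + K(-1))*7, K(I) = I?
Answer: 3005/5523191 ≈ 0.00054407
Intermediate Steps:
y = -154 (y = (-21 - 1)*7 = -22*7 = -154)
O(J, b) = 1684 - J (O(J, b) = 1214 - (-470 + J) = 1214 + (470 - J) = 1684 - J)
1/(O(y, 1618) + 1/A(3005)) = 1/((1684 - 1*(-154)) + 1/3005) = 1/((1684 + 154) + 1/3005) = 1/(1838 + 1/3005) = 1/(5523191/3005) = 3005/5523191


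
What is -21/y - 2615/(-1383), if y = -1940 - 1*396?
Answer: 6137683/3230688 ≈ 1.8998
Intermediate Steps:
y = -2336 (y = -1940 - 396 = -2336)
-21/y - 2615/(-1383) = -21/(-2336) - 2615/(-1383) = -21*(-1/2336) - 2615*(-1/1383) = 21/2336 + 2615/1383 = 6137683/3230688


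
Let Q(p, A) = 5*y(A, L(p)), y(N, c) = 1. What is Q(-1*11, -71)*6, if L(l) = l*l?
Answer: 30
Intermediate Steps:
L(l) = l**2
Q(p, A) = 5 (Q(p, A) = 5*1 = 5)
Q(-1*11, -71)*6 = 5*6 = 30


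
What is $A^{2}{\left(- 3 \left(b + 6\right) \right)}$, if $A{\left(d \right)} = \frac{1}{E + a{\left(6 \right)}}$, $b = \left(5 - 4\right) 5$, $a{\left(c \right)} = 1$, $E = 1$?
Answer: $\frac{1}{4} \approx 0.25$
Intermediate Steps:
$b = 5$ ($b = 1 \cdot 5 = 5$)
$A{\left(d \right)} = \frac{1}{2}$ ($A{\left(d \right)} = \frac{1}{1 + 1} = \frac{1}{2}$)
$A^{2}{\left(- 3 \left(b + 6\right) \right)} = \left(\frac{1}{2}\right)^{2} = \frac{1}{4}$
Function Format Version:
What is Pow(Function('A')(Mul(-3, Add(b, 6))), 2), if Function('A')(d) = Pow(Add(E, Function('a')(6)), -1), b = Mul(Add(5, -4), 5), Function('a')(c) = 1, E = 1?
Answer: Rational(1, 4) ≈ 0.25000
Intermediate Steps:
b = 5 (b = Mul(1, 5) = 5)
Function('A')(d) = Rational(1, 2) (Function('A')(d) = Pow(Add(1, 1), -1) = Pow(2, -1) = Rational(1, 2))
Pow(Function('A')(Mul(-3, Add(b, 6))), 2) = Pow(Rational(1, 2), 2) = Rational(1, 4)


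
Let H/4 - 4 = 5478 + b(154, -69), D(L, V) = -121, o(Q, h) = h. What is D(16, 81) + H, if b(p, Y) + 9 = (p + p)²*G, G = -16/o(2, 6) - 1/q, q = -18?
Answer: -8721277/9 ≈ -9.6903e+5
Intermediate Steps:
G = -47/18 (G = -16/6 - 1/(-18) = -16*⅙ - 1*(-1/18) = -8/3 + 1/18 = -47/18 ≈ -2.6111)
b(p, Y) = -9 - 94*p²/9 (b(p, Y) = -9 + (p + p)²*(-47/18) = -9 + (2*p)²*(-47/18) = -9 + (4*p²)*(-47/18) = -9 - 94*p²/9)
H = -8720188/9 (H = 16 + 4*(5478 + (-9 - 94/9*154²)) = 16 + 4*(5478 + (-9 - 94/9*23716)) = 16 + 4*(5478 + (-9 - 2229304/9)) = 16 + 4*(5478 - 2229385/9) = 16 + 4*(-2180083/9) = 16 - 8720332/9 = -8720188/9 ≈ -9.6891e+5)
D(16, 81) + H = -121 - 8720188/9 = -8721277/9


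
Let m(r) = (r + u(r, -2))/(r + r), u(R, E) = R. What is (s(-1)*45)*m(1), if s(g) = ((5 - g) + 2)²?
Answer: 2880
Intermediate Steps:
s(g) = (7 - g)²
m(r) = 1 (m(r) = (r + r)/(r + r) = (2*r)/((2*r)) = (2*r)*(1/(2*r)) = 1)
(s(-1)*45)*m(1) = ((-7 - 1)²*45)*1 = ((-8)²*45)*1 = (64*45)*1 = 2880*1 = 2880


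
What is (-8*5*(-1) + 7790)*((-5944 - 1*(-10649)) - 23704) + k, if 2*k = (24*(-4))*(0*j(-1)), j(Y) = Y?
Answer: -148762170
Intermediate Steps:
k = 0 (k = ((24*(-4))*(0*(-1)))/2 = (-96*0)/2 = (½)*0 = 0)
(-8*5*(-1) + 7790)*((-5944 - 1*(-10649)) - 23704) + k = (-8*5*(-1) + 7790)*((-5944 - 1*(-10649)) - 23704) + 0 = (-40*(-1) + 7790)*((-5944 + 10649) - 23704) + 0 = (40 + 7790)*(4705 - 23704) + 0 = 7830*(-18999) + 0 = -148762170 + 0 = -148762170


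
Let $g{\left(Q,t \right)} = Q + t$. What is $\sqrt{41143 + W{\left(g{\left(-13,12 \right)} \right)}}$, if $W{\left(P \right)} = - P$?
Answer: $2 \sqrt{10286} \approx 202.84$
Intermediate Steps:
$\sqrt{41143 + W{\left(g{\left(-13,12 \right)} \right)}} = \sqrt{41143 - \left(-13 + 12\right)} = \sqrt{41143 - -1} = \sqrt{41143 + 1} = \sqrt{41144} = 2 \sqrt{10286}$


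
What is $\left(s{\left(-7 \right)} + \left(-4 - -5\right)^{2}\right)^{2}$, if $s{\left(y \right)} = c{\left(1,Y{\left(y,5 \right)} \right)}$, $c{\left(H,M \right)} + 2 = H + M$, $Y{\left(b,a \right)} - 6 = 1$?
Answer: $49$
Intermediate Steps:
$Y{\left(b,a \right)} = 7$ ($Y{\left(b,a \right)} = 6 + 1 = 7$)
$c{\left(H,M \right)} = -2 + H + M$ ($c{\left(H,M \right)} = -2 + \left(H + M\right) = -2 + H + M$)
$s{\left(y \right)} = 6$ ($s{\left(y \right)} = -2 + 1 + 7 = 6$)
$\left(s{\left(-7 \right)} + \left(-4 - -5\right)^{2}\right)^{2} = \left(6 + \left(-4 - -5\right)^{2}\right)^{2} = \left(6 + \left(-4 + 5\right)^{2}\right)^{2} = \left(6 + 1^{2}\right)^{2} = \left(6 + 1\right)^{2} = 7^{2} = 49$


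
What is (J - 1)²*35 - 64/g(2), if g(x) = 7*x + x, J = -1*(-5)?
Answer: 556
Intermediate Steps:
J = 5
g(x) = 8*x
(J - 1)²*35 - 64/g(2) = (5 - 1)²*35 - 64/(8*2) = 4²*35 - 64/16 = 16*35 - 64*1/16 = 560 - 4 = 556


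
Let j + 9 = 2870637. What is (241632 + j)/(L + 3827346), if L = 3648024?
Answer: 103742/249179 ≈ 0.41634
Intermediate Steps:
j = 2870628 (j = -9 + 2870637 = 2870628)
(241632 + j)/(L + 3827346) = (241632 + 2870628)/(3648024 + 3827346) = 3112260/7475370 = 3112260*(1/7475370) = 103742/249179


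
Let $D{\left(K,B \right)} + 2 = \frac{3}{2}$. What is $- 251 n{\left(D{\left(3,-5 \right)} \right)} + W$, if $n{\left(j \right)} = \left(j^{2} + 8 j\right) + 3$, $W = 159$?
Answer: $\frac{1389}{4} \approx 347.25$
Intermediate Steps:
$D{\left(K,B \right)} = - \frac{1}{2}$ ($D{\left(K,B \right)} = -2 + \frac{3}{2} = - \frac{1}{2}$)
$n{\left(j \right)} = 3 + j^{2} + 8 j$
$- 251 n{\left(D{\left(3,-5 \right)} \right)} + W = - 251 \left(3 + \left(- \frac{1}{2}\right)^{2} + 8 \left(- \frac{1}{2}\right)\right) + 159 = - 251 \left(3 + \frac{1}{4} - 4\right) + 159 = \left(-251\right) \left(- \frac{3}{4}\right) + 159 = \frac{753}{4} + 159 = \frac{1389}{4}$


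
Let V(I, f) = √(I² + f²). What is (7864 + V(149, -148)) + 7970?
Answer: 15834 + √44105 ≈ 16044.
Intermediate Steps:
(7864 + V(149, -148)) + 7970 = (7864 + √(149² + (-148)²)) + 7970 = (7864 + √(22201 + 21904)) + 7970 = (7864 + √44105) + 7970 = 15834 + √44105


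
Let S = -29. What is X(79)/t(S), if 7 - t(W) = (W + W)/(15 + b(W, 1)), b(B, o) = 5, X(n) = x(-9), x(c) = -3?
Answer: -10/33 ≈ -0.30303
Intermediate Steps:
X(n) = -3
t(W) = 7 - W/10 (t(W) = 7 - (W + W)/(15 + 5) = 7 - 2*W/20 = 7 - W/10)
X(79)/t(S) = -3/(7 - ⅒*(-29)) = -3/(7 + 29/10) = -3/99/10 = -3*10/99 = -10/33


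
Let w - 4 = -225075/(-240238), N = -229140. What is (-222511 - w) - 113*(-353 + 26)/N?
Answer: -2041516046908273/9174689220 ≈ -2.2252e+5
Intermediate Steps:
w = 1186027/240238 (w = 4 - 225075/(-240238) = 4 - 225075*(-1/240238) = 4 + 225075/240238 = 1186027/240238 ≈ 4.9369)
(-222511 - w) - 113*(-353 + 26)/N = (-222511 - 1*1186027/240238) - 113*(-353 + 26)/(-229140) = (-222511 - 1186027/240238) - 113*(-327)*(-1)/229140 = -53456783645/240238 - (-36951)*(-1)/229140 = -53456783645/240238 - 1*12317/76380 = -53456783645/240238 - 12317/76380 = -2041516046908273/9174689220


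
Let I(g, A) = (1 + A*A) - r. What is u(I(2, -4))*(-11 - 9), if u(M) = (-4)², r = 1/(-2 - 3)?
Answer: -320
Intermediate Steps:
r = -⅕ (r = 1/(-5) = -⅕ ≈ -0.20000)
I(g, A) = 6/5 + A² (I(g, A) = (1 + A*A) - 1*(-⅕) = (1 + A²) + ⅕ = 6/5 + A²)
u(M) = 16
u(I(2, -4))*(-11 - 9) = 16*(-11 - 9) = 16*(-20) = -320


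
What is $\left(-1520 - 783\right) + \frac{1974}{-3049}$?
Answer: $- \frac{7023821}{3049} \approx -2303.6$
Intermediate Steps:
$\left(-1520 - 783\right) + \frac{1974}{-3049} = -2303 + 1974 \left(- \frac{1}{3049}\right) = -2303 - \frac{1974}{3049} = - \frac{7023821}{3049}$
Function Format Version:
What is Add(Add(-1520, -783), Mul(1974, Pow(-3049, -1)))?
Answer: Rational(-7023821, 3049) ≈ -2303.6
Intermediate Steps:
Add(Add(-1520, -783), Mul(1974, Pow(-3049, -1))) = Add(-2303, Mul(1974, Rational(-1, 3049))) = Add(-2303, Rational(-1974, 3049)) = Rational(-7023821, 3049)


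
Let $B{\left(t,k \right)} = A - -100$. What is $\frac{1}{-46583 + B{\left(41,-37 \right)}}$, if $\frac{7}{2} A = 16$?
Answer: $- \frac{7}{325349} \approx -2.1515 \cdot 10^{-5}$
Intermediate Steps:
$A = \frac{32}{7}$ ($A = \frac{2}{7} \cdot 16 = \frac{32}{7} \approx 4.5714$)
$B{\left(t,k \right)} = \frac{732}{7}$ ($B{\left(t,k \right)} = \frac{32}{7} - -100 = \frac{32}{7} + 100 = \frac{732}{7}$)
$\frac{1}{-46583 + B{\left(41,-37 \right)}} = \frac{1}{-46583 + \frac{732}{7}} = \frac{1}{- \frac{325349}{7}} = - \frac{7}{325349}$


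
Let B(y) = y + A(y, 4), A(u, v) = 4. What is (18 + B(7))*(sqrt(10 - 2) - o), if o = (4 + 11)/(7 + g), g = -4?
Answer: -145 + 58*sqrt(2) ≈ -62.976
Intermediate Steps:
o = 5 (o = (4 + 11)/(7 - 4) = 15/3 = 15*(1/3) = 5)
B(y) = 4 + y (B(y) = y + 4 = 4 + y)
(18 + B(7))*(sqrt(10 - 2) - o) = (18 + (4 + 7))*(sqrt(10 - 2) - 1*5) = (18 + 11)*(sqrt(8) - 5) = 29*(2*sqrt(2) - 5) = 29*(-5 + 2*sqrt(2)) = -145 + 58*sqrt(2)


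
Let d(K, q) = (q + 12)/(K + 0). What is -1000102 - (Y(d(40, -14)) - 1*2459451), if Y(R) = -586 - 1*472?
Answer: 1460407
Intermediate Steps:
d(K, q) = (12 + q)/K
Y(R) = -1058 (Y(R) = -586 - 472 = -1058)
-1000102 - (Y(d(40, -14)) - 1*2459451) = -1000102 - (-1058 - 1*2459451) = -1000102 - (-1058 - 2459451) = -1000102 - 1*(-2460509) = -1000102 + 2460509 = 1460407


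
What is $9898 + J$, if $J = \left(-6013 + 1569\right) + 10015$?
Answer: $15469$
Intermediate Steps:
$J = 5571$ ($J = -4444 + 10015 = 5571$)
$9898 + J = 9898 + 5571 = 15469$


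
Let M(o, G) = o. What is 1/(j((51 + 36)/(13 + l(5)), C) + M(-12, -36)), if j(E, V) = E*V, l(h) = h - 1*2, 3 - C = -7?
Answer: 8/339 ≈ 0.023599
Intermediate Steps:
C = 10 (C = 3 - 1*(-7) = 3 + 7 = 10)
l(h) = -2 + h (l(h) = h - 2 = -2 + h)
1/(j((51 + 36)/(13 + l(5)), C) + M(-12, -36)) = 1/(((51 + 36)/(13 + (-2 + 5)))*10 - 12) = 1/((87/(13 + 3))*10 - 12) = 1/((87/16)*10 - 12) = 1/(435/8 - 12) = 1/(339/8) = 8/339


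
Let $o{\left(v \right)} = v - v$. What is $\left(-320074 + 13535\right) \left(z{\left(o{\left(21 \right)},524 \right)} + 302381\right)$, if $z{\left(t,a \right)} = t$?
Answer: $-92691569359$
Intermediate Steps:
$o{\left(v \right)} = 0$
$\left(-320074 + 13535\right) \left(z{\left(o{\left(21 \right)},524 \right)} + 302381\right) = \left(-320074 + 13535\right) \left(0 + 302381\right) = \left(-306539\right) 302381 = -92691569359$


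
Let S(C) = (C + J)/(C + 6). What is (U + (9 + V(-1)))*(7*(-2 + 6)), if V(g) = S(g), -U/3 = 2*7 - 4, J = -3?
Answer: -3052/5 ≈ -610.40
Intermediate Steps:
S(C) = (-3 + C)/(6 + C) (S(C) = (C - 3)/(C + 6) = (-3 + C)/(6 + C))
U = -30 (U = -3*(2*7 - 4) = -3*(14 - 4) = -3*10 = -30)
V(g) = (-3 + g)/(6 + g)
(U + (9 + V(-1)))*(7*(-2 + 6)) = (-30 + (9 + (-3 - 1)/(6 - 1)))*(7*(-2 + 6)) = (-30 + (9 - 4/5))*(7*4) = (-30 + (9 + (⅕)*(-4)))*28 = (-30 + (9 - ⅘))*28 = (-30 + 41/5)*28 = -109/5*28 = -3052/5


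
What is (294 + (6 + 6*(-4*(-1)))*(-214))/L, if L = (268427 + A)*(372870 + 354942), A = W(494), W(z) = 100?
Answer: -1021/32572862154 ≈ -3.1345e-8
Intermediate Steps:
A = 100
L = 195437172924 (L = (268427 + 100)*(372870 + 354942) = 268527*727812 = 195437172924)
(294 + (6 + 6*(-4*(-1)))*(-214))/L = (294 + (6 + 6*(-4*(-1)))*(-214))/195437172924 = (294 + (6 + 6*4)*(-214))*(1/195437172924) = (294 + (6 + 24)*(-214))*(1/195437172924) = (294 + 30*(-214))*(1/195437172924) = (294 - 6420)*(1/195437172924) = -6126*1/195437172924 = -1021/32572862154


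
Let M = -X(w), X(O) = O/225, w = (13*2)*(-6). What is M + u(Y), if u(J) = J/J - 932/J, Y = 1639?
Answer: 138253/122925 ≈ 1.1247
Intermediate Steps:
w = -156 (w = 26*(-6) = -156)
X(O) = O/225 (X(O) = O*(1/225) = O/225)
u(J) = 1 - 932/J
M = 52/75 (M = -(-156)/225 = -1*(-52/75) = 52/75 ≈ 0.69333)
M + u(Y) = 52/75 + (-932 + 1639)/1639 = 52/75 + (1/1639)*707 = 52/75 + 707/1639 = 138253/122925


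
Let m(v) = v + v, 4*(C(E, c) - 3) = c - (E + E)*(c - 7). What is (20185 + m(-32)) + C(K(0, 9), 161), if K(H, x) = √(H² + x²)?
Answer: 77885/4 ≈ 19471.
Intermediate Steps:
C(E, c) = 3 + c/4 - E*(-7 + c)/2 (C(E, c) = 3 + (c - (E + E)*(c - 7))/4 = 3 + (c - 2*E*(-7 + c))/4 = 3 + (c/4 - E*(-7 + c)/2) = 3 + c/4 - E*(-7 + c)/2)
m(v) = 2*v
(20185 + m(-32)) + C(K(0, 9), 161) = (20185 + 2*(-32)) + (3 + (¼)*161 + 7*√(0² + 9²)/2 - ½*√(0² + 9²)*161) = (20185 - 64) + (3 + 161/4 + 7*√(0 + 81)/2 - ½*√(0 + 81)*161) = 20121 + (3 + 161/4 + 7*√81/2 - ½*√81*161) = 20121 + (3 + 161/4 + (7/2)*9 - ½*9*161) = 20121 + (3 + 161/4 + 63/2 - 1449/2) = 20121 - 2599/4 = 77885/4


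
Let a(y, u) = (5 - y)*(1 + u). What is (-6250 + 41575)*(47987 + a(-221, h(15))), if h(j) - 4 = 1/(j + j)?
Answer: 1735324140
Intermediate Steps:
h(j) = 4 + 1/(2*j) (h(j) = 4 + 1/(j + j) = 4 + 1/(2*j))
a(y, u) = (1 + u)*(5 - y)
(-6250 + 41575)*(47987 + a(-221, h(15))) = (-6250 + 41575)*(47987 + (5 - 1*(-221) + 5*(4 + (½)/15) - 1*(4 + (½)/15)*(-221))) = 35325*(47987 + (5 + 221 + 5*(4 + (½)*(1/15)) - 1*(4 + (½)*(1/15))*(-221))) = 35325*(47987 + (5 + 221 + 5*(4 + 1/30) - 1*(4 + 1/30)*(-221))) = 35325*(47987 + (5 + 221 + 5*(121/30) - 1*121/30*(-221))) = 35325*(47987 + (5 + 221 + 121/6 + 26741/30)) = 35325*(47987 + 17063/15) = 35325*(736868/15) = 1735324140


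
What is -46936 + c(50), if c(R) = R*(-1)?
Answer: -46986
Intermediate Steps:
c(R) = -R
-46936 + c(50) = -46936 - 1*50 = -46936 - 50 = -46986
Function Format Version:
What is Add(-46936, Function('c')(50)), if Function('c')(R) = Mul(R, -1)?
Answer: -46986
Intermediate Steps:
Function('c')(R) = Mul(-1, R)
Add(-46936, Function('c')(50)) = Add(-46936, Mul(-1, 50)) = Add(-46936, -50) = -46986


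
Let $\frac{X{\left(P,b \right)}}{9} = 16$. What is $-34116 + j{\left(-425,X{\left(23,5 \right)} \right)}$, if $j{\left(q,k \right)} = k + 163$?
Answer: $-33809$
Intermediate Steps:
$X{\left(P,b \right)} = 144$ ($X{\left(P,b \right)} = 9 \cdot 16 = 144$)
$j{\left(q,k \right)} = 163 + k$
$-34116 + j{\left(-425,X{\left(23,5 \right)} \right)} = -34116 + \left(163 + 144\right) = -34116 + 307 = -33809$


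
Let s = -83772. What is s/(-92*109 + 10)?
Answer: 41886/5009 ≈ 8.3622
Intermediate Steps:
s/(-92*109 + 10) = -83772/(-92*109 + 10) = -83772/(-10028 + 10) = -83772/(-10018) = -83772*(-1/10018) = 41886/5009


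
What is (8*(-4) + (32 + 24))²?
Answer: 576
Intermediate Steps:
(8*(-4) + (32 + 24))² = (-32 + 56)² = 24² = 576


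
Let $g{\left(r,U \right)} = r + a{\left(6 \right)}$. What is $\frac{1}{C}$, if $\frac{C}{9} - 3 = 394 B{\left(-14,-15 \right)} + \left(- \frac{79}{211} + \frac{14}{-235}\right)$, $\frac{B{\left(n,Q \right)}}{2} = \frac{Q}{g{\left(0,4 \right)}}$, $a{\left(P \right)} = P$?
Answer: $- \frac{49585}{877996926} \approx -5.6475 \cdot 10^{-5}$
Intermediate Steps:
$g{\left(r,U \right)} = 6 + r$ ($g{\left(r,U \right)} = r + 6 = 6 + r$)
$B{\left(n,Q \right)} = \frac{Q}{3}$ ($B{\left(n,Q \right)} = 2 \frac{Q}{6 + 0} = 2 \frac{Q}{6} = \frac{Q}{3}$)
$C = - \frac{877996926}{49585}$ ($C = 27 + 9 \left(394 \cdot \frac{1}{3} \left(-15\right) + \left(- \frac{79}{211} + \frac{14}{-235}\right)\right) = 27 + 9 \left(394 \left(-5\right) + \left(\left(-79\right) \frac{1}{211} + 14 \left(- \frac{1}{235}\right)\right)\right) = 27 + 9 \left(-1970 - \frac{21519}{49585}\right) = 27 + 9 \left(- \frac{97703969}{49585}\right) = 27 - \frac{879335721}{49585} = - \frac{877996926}{49585} \approx -17707.0$)
$\frac{1}{C} = \frac{1}{- \frac{877996926}{49585}} = - \frac{49585}{877996926}$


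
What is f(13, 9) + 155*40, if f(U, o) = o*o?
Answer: 6281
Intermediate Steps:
f(U, o) = o²
f(13, 9) + 155*40 = 9² + 155*40 = 81 + 6200 = 6281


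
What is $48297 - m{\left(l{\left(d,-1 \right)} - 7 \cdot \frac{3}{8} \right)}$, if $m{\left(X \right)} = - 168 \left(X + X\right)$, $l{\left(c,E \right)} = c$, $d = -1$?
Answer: $47079$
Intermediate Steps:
$m{\left(X \right)} = - 336 X$ ($m{\left(X \right)} = - 168 \cdot 2 X = - 336 X$)
$48297 - m{\left(l{\left(d,-1 \right)} - 7 \cdot \frac{3}{8} \right)} = 48297 - - 336 \left(-1 - 7 \cdot \frac{3}{8}\right) = 48297 - - 336 \left(-1 - 7 \cdot 3 \cdot \frac{1}{8}\right) = 48297 - - 336 \left(-1 - \frac{21}{8}\right) = 48297 - \left(-336\right) \left(- \frac{29}{8}\right) = 48297 - 1218 = 47079$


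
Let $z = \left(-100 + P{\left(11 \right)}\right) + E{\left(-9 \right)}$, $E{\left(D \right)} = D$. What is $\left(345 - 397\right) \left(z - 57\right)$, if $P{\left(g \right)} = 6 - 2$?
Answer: $8424$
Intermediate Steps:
$P{\left(g \right)} = 4$
$z = -105$ ($z = \left(-100 + 4\right) - 9 = -96 - 9 = -105$)
$\left(345 - 397\right) \left(z - 57\right) = \left(345 - 397\right) \left(-105 - 57\right) = - 52 \left(-105 - 57\right) = \left(-52\right) \left(-162\right) = 8424$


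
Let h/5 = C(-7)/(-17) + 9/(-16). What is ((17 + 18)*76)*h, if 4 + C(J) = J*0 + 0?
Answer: -295925/68 ≈ -4351.8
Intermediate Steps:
C(J) = -4 (C(J) = -4 + (J*0 + 0) = -4 + (0 + 0) = -4 + 0 = -4)
h = -445/272 (h = 5*(-4/(-17) + 9/(-16)) = 5*(-4*(-1/17) + 9*(-1/16)) = 5*(4/17 - 9/16) = 5*(-89/272) = -445/272 ≈ -1.6360)
((17 + 18)*76)*h = ((17 + 18)*76)*(-445/272) = (35*76)*(-445/272) = 2660*(-445/272) = -295925/68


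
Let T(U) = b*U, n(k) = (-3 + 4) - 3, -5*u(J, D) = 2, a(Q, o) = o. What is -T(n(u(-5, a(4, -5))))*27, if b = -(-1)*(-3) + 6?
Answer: 162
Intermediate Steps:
u(J, D) = -⅖ (u(J, D) = -⅕*2 = -⅖)
n(k) = -2 (n(k) = 1 - 3 = -2)
b = 3 (b = -1*3 + 6 = -3 + 6 = 3)
T(U) = 3*U
-T(n(u(-5, a(4, -5))))*27 = -3*(-2)*27 = -1*(-6)*27 = 6*27 = 162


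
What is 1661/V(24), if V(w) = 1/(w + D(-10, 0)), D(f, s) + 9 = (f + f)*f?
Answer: 357115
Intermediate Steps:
D(f, s) = -9 + 2*f**2 (D(f, s) = -9 + (f + f)*f = -9 + (2*f)*f = -9 + 2*f**2)
V(w) = 1/(191 + w) (V(w) = 1/(w + (-9 + 2*(-10)**2)) = 1/(w + (-9 + 2*100)) = 1/(w + (-9 + 200)) = 1/(w + 191) = 1/(191 + w))
1661/V(24) = 1661/(1/(191 + 24)) = 1661/(1/215) = 1661*215 = 357115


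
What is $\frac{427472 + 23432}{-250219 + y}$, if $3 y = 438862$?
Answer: $- \frac{1352712}{311795} \approx -4.3385$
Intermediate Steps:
$y = \frac{438862}{3}$ ($y = \frac{1}{3} \cdot 438862 = \frac{438862}{3} \approx 1.4629 \cdot 10^{5}$)
$\frac{427472 + 23432}{-250219 + y} = \frac{427472 + 23432}{-250219 + \frac{438862}{3}} = \frac{450904}{- \frac{311795}{3}} = 450904 \left(- \frac{3}{311795}\right) = - \frac{1352712}{311795}$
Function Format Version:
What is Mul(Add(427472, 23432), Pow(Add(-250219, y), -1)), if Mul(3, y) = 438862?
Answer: Rational(-1352712, 311795) ≈ -4.3385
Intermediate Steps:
y = Rational(438862, 3) (y = Mul(Rational(1, 3), 438862) = Rational(438862, 3) ≈ 1.4629e+5)
Mul(Add(427472, 23432), Pow(Add(-250219, y), -1)) = Mul(Add(427472, 23432), Pow(Add(-250219, Rational(438862, 3)), -1)) = Mul(450904, Pow(Rational(-311795, 3), -1)) = Mul(450904, Rational(-3, 311795)) = Rational(-1352712, 311795)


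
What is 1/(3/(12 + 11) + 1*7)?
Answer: 23/164 ≈ 0.14024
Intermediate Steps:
1/(3/(12 + 11) + 1*7) = 1/(3/23 + 7) = 1/(164/23) = 23/164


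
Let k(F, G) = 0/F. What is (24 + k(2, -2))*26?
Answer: 624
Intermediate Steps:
k(F, G) = 0
(24 + k(2, -2))*26 = (24 + 0)*26 = 24*26 = 624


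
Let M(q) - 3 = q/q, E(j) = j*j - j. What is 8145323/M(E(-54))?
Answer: 8145323/4 ≈ 2.0363e+6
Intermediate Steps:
E(j) = j² - j
M(q) = 4 (M(q) = 3 + q/q = 3 + 1 = 4)
8145323/M(E(-54)) = 8145323/4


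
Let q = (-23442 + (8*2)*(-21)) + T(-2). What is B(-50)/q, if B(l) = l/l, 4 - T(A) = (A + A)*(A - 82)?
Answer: -1/24110 ≈ -4.1477e-5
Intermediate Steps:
T(A) = 4 - 2*A*(-82 + A) (T(A) = 4 - (A + A)*(A - 82) = 4 - 2*A*(-82 + A))
B(l) = 1
q = -24110 (q = (-23442 + (8*2)*(-21)) + (4 - 2*(-2)² + 164*(-2)) = (-23442 + 16*(-21)) + (4 - 2*4 - 328) = (-23442 - 336) + (4 - 8 - 328) = -23778 - 332 = -24110)
B(-50)/q = 1/(-24110) = 1*(-1/24110) = -1/24110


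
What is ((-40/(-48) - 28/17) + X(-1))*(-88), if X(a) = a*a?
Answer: -836/51 ≈ -16.392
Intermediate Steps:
X(a) = a²
((-40/(-48) - 28/17) + X(-1))*(-88) = ((-40/(-48) - 28/17) + (-1)²)*(-88) = ((-40*(-1/48) - 28*1/17) + 1)*(-88) = ((⅚ - 28/17) + 1)*(-88) = (-83/102 + 1)*(-88) = (19/102)*(-88) = -836/51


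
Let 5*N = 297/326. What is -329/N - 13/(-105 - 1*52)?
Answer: -84190529/46629 ≈ -1805.5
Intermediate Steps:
N = 297/1630 (N = (297/326)/5 = (297*(1/326))/5 = (⅕)*(297/326) = 297/1630 ≈ 0.18221)
-329/N - 13/(-105 - 1*52) = -329/297/1630 - 13/(-105 - 1*52) = -329*1630/297 - 13/(-105 - 52) = -536270/297 - 13/(-157) = -536270/297 - 13*(-1/157) = -536270/297 + 13/157 = -84190529/46629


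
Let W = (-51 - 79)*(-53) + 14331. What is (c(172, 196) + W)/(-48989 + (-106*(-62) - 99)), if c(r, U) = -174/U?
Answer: -2079571/4166568 ≈ -0.49911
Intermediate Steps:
W = 21221 (W = -130*(-53) + 14331 = 6890 + 14331 = 21221)
(c(172, 196) + W)/(-48989 + (-106*(-62) - 99)) = (-174/196 + 21221)/(-48989 + (-106*(-62) - 99)) = (-174*1/196 + 21221)/(-48989 + (6572 - 99)) = (-87/98 + 21221)/(-48989 + 6473) = (2079571/98)/(-42516) = (2079571/98)*(-1/42516) = -2079571/4166568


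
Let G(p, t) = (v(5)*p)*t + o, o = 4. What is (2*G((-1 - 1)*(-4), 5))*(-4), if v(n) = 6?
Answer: -1952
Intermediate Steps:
G(p, t) = 4 + 6*p*t (G(p, t) = (6*p)*t + 4 = 6*p*t + 4 = 4 + 6*p*t)
(2*G((-1 - 1)*(-4), 5))*(-4) = (2*(4 + 6*((-1 - 1)*(-4))*5))*(-4) = (2*(4 + 6*(-2*(-4))*5))*(-4) = (2*(4 + 6*8*5))*(-4) = (2*(4 + 240))*(-4) = (2*244)*(-4) = 488*(-4) = -1952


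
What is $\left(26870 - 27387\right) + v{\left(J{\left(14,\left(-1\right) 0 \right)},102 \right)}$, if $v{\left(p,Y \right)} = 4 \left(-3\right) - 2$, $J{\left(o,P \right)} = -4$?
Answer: $-531$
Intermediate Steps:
$v{\left(p,Y \right)} = -14$ ($v{\left(p,Y \right)} = -12 - 2 = -14$)
$\left(26870 - 27387\right) + v{\left(J{\left(14,\left(-1\right) 0 \right)},102 \right)} = \left(26870 - 27387\right) - 14 = -517 - 14 = -531$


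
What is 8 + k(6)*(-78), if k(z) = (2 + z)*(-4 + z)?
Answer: -1240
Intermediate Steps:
k(z) = (-4 + z)*(2 + z)
8 + k(6)*(-78) = 8 + (-8 + 6² - 2*6)*(-78) = 8 + (-8 + 36 - 12)*(-78) = 8 + 16*(-78) = 8 - 1248 = -1240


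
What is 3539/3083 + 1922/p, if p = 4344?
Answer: 10649471/6696276 ≈ 1.5904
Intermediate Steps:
3539/3083 + 1922/p = 3539/3083 + 1922/4344 = 3539*(1/3083) + 1922*(1/4344) = 3539/3083 + 961/2172 = 10649471/6696276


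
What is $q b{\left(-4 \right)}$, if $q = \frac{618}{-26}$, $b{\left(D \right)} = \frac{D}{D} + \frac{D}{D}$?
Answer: $- \frac{618}{13} \approx -47.538$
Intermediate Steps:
$b{\left(D \right)} = 2$ ($b{\left(D \right)} = 1 + 1 = 2$)
$q = - \frac{309}{13}$ ($q = 618 \left(- \frac{1}{26}\right) = - \frac{309}{13} \approx -23.769$)
$q b{\left(-4 \right)} = \left(- \frac{309}{13}\right) 2 = - \frac{618}{13}$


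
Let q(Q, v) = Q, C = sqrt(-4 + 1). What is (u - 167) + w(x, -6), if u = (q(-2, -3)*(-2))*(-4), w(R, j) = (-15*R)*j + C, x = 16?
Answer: 1257 + I*sqrt(3) ≈ 1257.0 + 1.732*I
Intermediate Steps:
C = I*sqrt(3) (C = sqrt(-3) = I*sqrt(3) ≈ 1.732*I)
w(R, j) = I*sqrt(3) - 15*R*j (w(R, j) = (-15*R)*j + I*sqrt(3) = -15*R*j + I*sqrt(3) = I*sqrt(3) - 15*R*j)
u = -16 (u = -2*(-2)*(-4) = 4*(-4) = -16)
(u - 167) + w(x, -6) = (-16 - 167) + (I*sqrt(3) - 15*16*(-6)) = -183 + (I*sqrt(3) + 1440) = -183 + (1440 + I*sqrt(3)) = 1257 + I*sqrt(3)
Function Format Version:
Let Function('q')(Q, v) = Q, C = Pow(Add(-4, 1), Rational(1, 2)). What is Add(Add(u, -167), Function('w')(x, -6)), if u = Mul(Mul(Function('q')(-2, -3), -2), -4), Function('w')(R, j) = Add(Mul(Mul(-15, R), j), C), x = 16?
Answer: Add(1257, Mul(I, Pow(3, Rational(1, 2)))) ≈ Add(1257.0, Mul(1.7320, I))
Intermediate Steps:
C = Mul(I, Pow(3, Rational(1, 2))) (C = Pow(-3, Rational(1, 2)) = Mul(I, Pow(3, Rational(1, 2))) ≈ Mul(1.7320, I))
Function('w')(R, j) = Add(Mul(I, Pow(3, Rational(1, 2))), Mul(-15, R, j)) (Function('w')(R, j) = Add(Mul(Mul(-15, R), j), Mul(I, Pow(3, Rational(1, 2)))) = Add(Mul(-15, R, j), Mul(I, Pow(3, Rational(1, 2)))) = Add(Mul(I, Pow(3, Rational(1, 2))), Mul(-15, R, j)))
u = -16 (u = Mul(Mul(-2, -2), -4) = Mul(4, -4) = -16)
Add(Add(u, -167), Function('w')(x, -6)) = Add(Add(-16, -167), Add(Mul(I, Pow(3, Rational(1, 2))), Mul(-15, 16, -6))) = Add(-183, Add(Mul(I, Pow(3, Rational(1, 2))), 1440)) = Add(-183, Add(1440, Mul(I, Pow(3, Rational(1, 2))))) = Add(1257, Mul(I, Pow(3, Rational(1, 2))))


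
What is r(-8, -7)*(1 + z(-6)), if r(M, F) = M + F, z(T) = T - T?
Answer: -15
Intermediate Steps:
z(T) = 0
r(M, F) = F + M
r(-8, -7)*(1 + z(-6)) = (-7 - 8)*(1 + 0) = -15*1 = -15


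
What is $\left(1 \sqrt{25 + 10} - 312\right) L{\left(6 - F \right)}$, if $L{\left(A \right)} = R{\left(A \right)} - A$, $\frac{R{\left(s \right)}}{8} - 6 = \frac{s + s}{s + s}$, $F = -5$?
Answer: $-14040 + 45 \sqrt{35} \approx -13774.0$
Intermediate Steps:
$R{\left(s \right)} = 56$ ($R{\left(s \right)} = 48 + 8 \frac{s + s}{s + s} = 48 + 8 \frac{2 s}{2 s} = 48 + 8 \cdot 2 s \frac{1}{2 s} = 48 + 8 \cdot 1 = 48 + 8 = 56$)
$L{\left(A \right)} = 56 - A$
$\left(1 \sqrt{25 + 10} - 312\right) L{\left(6 - F \right)} = \left(1 \sqrt{25 + 10} - 312\right) \left(56 - \left(6 - -5\right)\right) = \left(1 \sqrt{35} - 312\right) \left(56 - \left(6 + 5\right)\right) = \left(\sqrt{35} - 312\right) \left(56 - 11\right) = \left(-312 + \sqrt{35}\right) \left(56 - 11\right) = \left(-312 + \sqrt{35}\right) 45 = -14040 + 45 \sqrt{35}$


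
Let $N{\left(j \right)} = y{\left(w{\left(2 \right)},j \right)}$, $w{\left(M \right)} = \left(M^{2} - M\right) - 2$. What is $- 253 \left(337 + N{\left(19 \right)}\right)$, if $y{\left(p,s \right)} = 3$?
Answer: $-86020$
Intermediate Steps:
$w{\left(M \right)} = -2 + M^{2} - M$
$N{\left(j \right)} = 3$
$- 253 \left(337 + N{\left(19 \right)}\right) = - 253 \left(337 + 3\right) = \left(-253\right) 340 = -86020$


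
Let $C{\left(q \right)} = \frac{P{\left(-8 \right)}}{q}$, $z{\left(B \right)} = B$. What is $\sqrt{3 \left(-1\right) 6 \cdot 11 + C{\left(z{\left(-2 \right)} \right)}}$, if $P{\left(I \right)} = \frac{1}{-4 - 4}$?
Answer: $\frac{i \sqrt{3167}}{4} \approx 14.069 i$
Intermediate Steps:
$P{\left(I \right)} = - \frac{1}{8}$ ($P{\left(I \right)} = \frac{1}{-8} = - \frac{1}{8}$)
$C{\left(q \right)} = - \frac{1}{8 q}$
$\sqrt{3 \left(-1\right) 6 \cdot 11 + C{\left(z{\left(-2 \right)} \right)}} = \sqrt{3 \left(-1\right) 6 \cdot 11 - \frac{1}{8 \left(-2\right)}} = \sqrt{\left(-3\right) 6 \cdot 11 - - \frac{1}{16}} = \sqrt{\left(-18\right) 11 + \frac{1}{16}} = \sqrt{-198 + \frac{1}{16}} = \sqrt{- \frac{3167}{16}} = \frac{i \sqrt{3167}}{4}$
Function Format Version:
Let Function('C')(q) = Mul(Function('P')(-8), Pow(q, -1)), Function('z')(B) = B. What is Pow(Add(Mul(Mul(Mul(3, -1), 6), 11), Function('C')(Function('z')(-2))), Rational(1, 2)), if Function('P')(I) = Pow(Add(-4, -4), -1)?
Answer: Mul(Rational(1, 4), I, Pow(3167, Rational(1, 2))) ≈ Mul(14.069, I)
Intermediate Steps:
Function('P')(I) = Rational(-1, 8) (Function('P')(I) = Pow(-8, -1) = Rational(-1, 8))
Function('C')(q) = Mul(Rational(-1, 8), Pow(q, -1))
Pow(Add(Mul(Mul(Mul(3, -1), 6), 11), Function('C')(Function('z')(-2))), Rational(1, 2)) = Pow(Add(Mul(Mul(Mul(3, -1), 6), 11), Mul(Rational(-1, 8), Pow(-2, -1))), Rational(1, 2)) = Pow(Add(Mul(Mul(-3, 6), 11), Mul(Rational(-1, 8), Rational(-1, 2))), Rational(1, 2)) = Pow(Add(Mul(-18, 11), Rational(1, 16)), Rational(1, 2)) = Pow(Add(-198, Rational(1, 16)), Rational(1, 2)) = Pow(Rational(-3167, 16), Rational(1, 2)) = Mul(Rational(1, 4), I, Pow(3167, Rational(1, 2)))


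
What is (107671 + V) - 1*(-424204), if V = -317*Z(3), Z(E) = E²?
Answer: 529022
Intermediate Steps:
V = -2853 (V = -317*3² = -317*9 = -2853)
(107671 + V) - 1*(-424204) = (107671 - 2853) - 1*(-424204) = 104818 + 424204 = 529022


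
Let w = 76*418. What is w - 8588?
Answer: 23180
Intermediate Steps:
w = 31768
w - 8588 = 31768 - 8588 = 23180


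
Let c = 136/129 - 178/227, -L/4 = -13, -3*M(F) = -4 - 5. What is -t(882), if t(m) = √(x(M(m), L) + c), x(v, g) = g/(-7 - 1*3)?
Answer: -4*I*√6605219895/146415 ≈ -2.2203*I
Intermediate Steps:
M(F) = 3 (M(F) = -(-4 - 5)/3 = -⅓*(-9) = 3)
L = 52 (L = -4*(-13) = 52)
x(v, g) = -g/10 (x(v, g) = g/(-7 - 3) = g/(-10) = g*(-⅒) = -g/10)
c = 7910/29283 (c = 136*(1/129) - 178*1/227 = 136/129 - 178/227 = 7910/29283 ≈ 0.27012)
t(m) = 4*I*√6605219895/146415 (t(m) = √(-⅒*52 + 7910/29283) = √(-26/5 + 7910/29283) = √(-721808/146415) = 4*I*√6605219895/146415)
-t(882) = -4*I*√6605219895/146415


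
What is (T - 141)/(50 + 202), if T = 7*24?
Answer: 3/28 ≈ 0.10714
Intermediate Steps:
T = 168
(T - 141)/(50 + 202) = (168 - 141)/(50 + 202) = 27/252 = 27*(1/252) = 3/28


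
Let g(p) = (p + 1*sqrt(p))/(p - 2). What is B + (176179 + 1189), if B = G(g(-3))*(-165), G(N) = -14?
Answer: 179678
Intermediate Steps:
g(p) = (p + sqrt(p))/(-2 + p)
B = 2310 (B = -14*(-165) = 2310)
B + (176179 + 1189) = 2310 + (176179 + 1189) = 2310 + 177368 = 179678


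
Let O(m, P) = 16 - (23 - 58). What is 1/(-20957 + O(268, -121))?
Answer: -1/20906 ≈ -4.7833e-5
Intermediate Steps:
O(m, P) = 51 (O(m, P) = 16 - 1*(-35) = 16 + 35 = 51)
1/(-20957 + O(268, -121)) = 1/(-20957 + 51) = 1/(-20906) = -1/20906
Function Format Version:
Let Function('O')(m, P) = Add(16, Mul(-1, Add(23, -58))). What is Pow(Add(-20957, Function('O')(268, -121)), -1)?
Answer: Rational(-1, 20906) ≈ -4.7833e-5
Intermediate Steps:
Function('O')(m, P) = 51 (Function('O')(m, P) = Add(16, Mul(-1, -35)) = Add(16, 35) = 51)
Pow(Add(-20957, Function('O')(268, -121)), -1) = Pow(Add(-20957, 51), -1) = Pow(-20906, -1) = Rational(-1, 20906)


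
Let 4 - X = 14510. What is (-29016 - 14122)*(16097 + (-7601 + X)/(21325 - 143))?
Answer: -7353832934243/10591 ≈ -6.9435e+8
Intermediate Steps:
X = -14506 (X = 4 - 1*14510 = 4 - 14510 = -14506)
(-29016 - 14122)*(16097 + (-7601 + X)/(21325 - 143)) = (-29016 - 14122)*(16097 + (-7601 - 14506)/(21325 - 143)) = -43138*(16097 - 22107/21182) = -43138*340944547/21182 = -7353832934243/10591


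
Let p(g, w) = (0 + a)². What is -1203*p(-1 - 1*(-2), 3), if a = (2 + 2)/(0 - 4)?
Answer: -1203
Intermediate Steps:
a = -1 (a = 4/(-4) = 4*(-¼) = -1)
p(g, w) = 1 (p(g, w) = (0 - 1)² = (-1)² = 1)
-1203*p(-1 - 1*(-2), 3) = -1203*1 = -1203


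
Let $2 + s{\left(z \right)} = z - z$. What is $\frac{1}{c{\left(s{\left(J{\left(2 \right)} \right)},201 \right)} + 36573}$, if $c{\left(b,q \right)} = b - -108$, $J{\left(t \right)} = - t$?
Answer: $\frac{1}{36679} \approx 2.7264 \cdot 10^{-5}$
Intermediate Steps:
$s{\left(z \right)} = -2$ ($s{\left(z \right)} = -2 + \left(z - z\right) = -2 + 0 = -2$)
$c{\left(b,q \right)} = 108 + b$ ($c{\left(b,q \right)} = b + 108 = 108 + b$)
$\frac{1}{c{\left(s{\left(J{\left(2 \right)} \right)},201 \right)} + 36573} = \frac{1}{\left(108 - 2\right) + 36573} = \frac{1}{106 + 36573} = \frac{1}{36679}$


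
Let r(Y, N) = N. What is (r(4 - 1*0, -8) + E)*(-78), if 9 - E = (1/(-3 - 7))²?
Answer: -3861/50 ≈ -77.220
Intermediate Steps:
E = 899/100 (E = 9 - (1/(-3 - 7))² = 9 - (1/(-10))² = 9 - (-⅒)² = 9 - 1*1/100 = 9 - 1/100 = 899/100 ≈ 8.9900)
(r(4 - 1*0, -8) + E)*(-78) = (-8 + 899/100)*(-78) = (99/100)*(-78) = -3861/50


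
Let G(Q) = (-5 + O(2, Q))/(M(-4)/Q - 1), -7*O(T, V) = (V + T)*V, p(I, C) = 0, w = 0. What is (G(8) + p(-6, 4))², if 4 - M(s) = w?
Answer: 52900/49 ≈ 1079.6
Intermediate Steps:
O(T, V) = -V*(T + V)/7 (O(T, V) = -(V + T)*V/7 = -(T + V)*V/7 = -V*(T + V)/7)
M(s) = 4 (M(s) = 4 - 1*0 = 4 + 0 = 4)
G(Q) = (-5 - Q*(2 + Q)/7)/(-1 + 4/Q) (G(Q) = (-5 - Q*(2 + Q)/7)/(4/Q - 1) = (-5 - Q*(2 + Q)/7)/(-1 + 4/Q))
(G(8) + p(-6, 4))² = ((⅐)*8*(35 + 8² + 2*8)/(-4 + 8) + 0)² = ((⅐)*8*(35 + 64 + 16)/4 + 0)² = ((⅐)*8*(¼)*115 + 0)² = (230/7 + 0)² = (230/7)² = 52900/49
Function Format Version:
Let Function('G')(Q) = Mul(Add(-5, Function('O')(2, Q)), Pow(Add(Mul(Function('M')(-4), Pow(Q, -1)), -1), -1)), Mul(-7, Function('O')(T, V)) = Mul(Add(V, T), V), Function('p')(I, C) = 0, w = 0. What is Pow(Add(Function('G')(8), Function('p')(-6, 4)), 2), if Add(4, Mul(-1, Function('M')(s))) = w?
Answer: Rational(52900, 49) ≈ 1079.6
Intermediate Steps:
Function('O')(T, V) = Mul(Rational(-1, 7), V, Add(T, V)) (Function('O')(T, V) = Mul(Rational(-1, 7), Mul(Add(V, T), V)) = Mul(Rational(-1, 7), Mul(Add(T, V), V)) = Mul(Rational(-1, 7), Mul(V, Add(T, V))) = Mul(Rational(-1, 7), V, Add(T, V)))
Function('M')(s) = 4 (Function('M')(s) = Add(4, Mul(-1, 0)) = Add(4, 0) = 4)
Function('G')(Q) = Mul(Pow(Add(-1, Mul(4, Pow(Q, -1))), -1), Add(-5, Mul(Rational(-1, 7), Q, Add(2, Q)))) (Function('G')(Q) = Mul(Add(-5, Mul(Rational(-1, 7), Q, Add(2, Q))), Pow(Add(Mul(4, Pow(Q, -1)), -1), -1)) = Mul(Add(-5, Mul(Rational(-1, 7), Q, Add(2, Q))), Pow(Add(-1, Mul(4, Pow(Q, -1))), -1)) = Mul(Pow(Add(-1, Mul(4, Pow(Q, -1))), -1), Add(-5, Mul(Rational(-1, 7), Q, Add(2, Q)))))
Pow(Add(Function('G')(8), Function('p')(-6, 4)), 2) = Pow(Add(Mul(Rational(1, 7), 8, Pow(Add(-4, 8), -1), Add(35, Pow(8, 2), Mul(2, 8))), 0), 2) = Pow(Add(Mul(Rational(1, 7), 8, Pow(4, -1), Add(35, 64, 16)), 0), 2) = Pow(Add(Mul(Rational(1, 7), 8, Rational(1, 4), 115), 0), 2) = Pow(Add(Rational(230, 7), 0), 2) = Pow(Rational(230, 7), 2) = Rational(52900, 49)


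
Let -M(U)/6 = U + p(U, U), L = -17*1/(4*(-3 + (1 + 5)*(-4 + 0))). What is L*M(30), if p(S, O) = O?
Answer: -170/3 ≈ -56.667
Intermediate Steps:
L = 17/108 (L = -17*1/(4*(-3 + 6*(-4))) = -17*1/(4*(-3 - 24)) = -17/((-27*4)) = -17/(-108) = -17*(-1/108) = 17/108 ≈ 0.15741)
M(U) = -12*U (M(U) = -6*(U + U) = -12*U)
L*M(30) = 17*(-12*30)/108 = (17/108)*(-360) = -170/3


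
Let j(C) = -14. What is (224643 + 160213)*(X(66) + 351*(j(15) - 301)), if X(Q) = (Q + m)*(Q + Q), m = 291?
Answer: -24415649496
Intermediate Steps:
X(Q) = 2*Q*(291 + Q) (X(Q) = (Q + 291)*(Q + Q) = (291 + Q)*(2*Q) = 2*Q*(291 + Q))
(224643 + 160213)*(X(66) + 351*(j(15) - 301)) = (224643 + 160213)*(2*66*(291 + 66) + 351*(-14 - 301)) = 384856*(2*66*357 + 351*(-315)) = 384856*(47124 - 110565) = 384856*(-63441) = -24415649496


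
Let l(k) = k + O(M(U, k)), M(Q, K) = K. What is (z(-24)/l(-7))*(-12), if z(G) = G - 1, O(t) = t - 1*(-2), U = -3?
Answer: -25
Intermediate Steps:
O(t) = 2 + t (O(t) = t + 2 = 2 + t)
z(G) = -1 + G
l(k) = 2 + 2*k (l(k) = k + (2 + k) = 2 + 2*k)
(z(-24)/l(-7))*(-12) = ((-1 - 24)/(2 + 2*(-7)))*(-12) = -25/(2 - 14)*(-12) = -25/(-12)*(-12) = -25*(-1/12)*(-12) = (25/12)*(-12) = -25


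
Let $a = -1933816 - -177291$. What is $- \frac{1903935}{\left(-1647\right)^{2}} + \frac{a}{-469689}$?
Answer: $\frac{430056466390}{141564734289} \approx 3.0379$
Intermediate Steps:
$a = -1756525$ ($a = -1933816 + 177291 = -1756525$)
$- \frac{1903935}{\left(-1647\right)^{2}} + \frac{a}{-469689} = - \frac{1903935}{\left(-1647\right)^{2}} - \frac{1756525}{-469689} = - \frac{1903935}{2712609} - - \frac{1756525}{469689} = \left(-1903935\right) \frac{1}{2712609} + \frac{1756525}{469689} = - \frac{634645}{904203} + \frac{1756525}{469689} = \frac{430056466390}{141564734289}$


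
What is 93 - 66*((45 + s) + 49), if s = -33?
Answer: -3933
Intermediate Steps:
93 - 66*((45 + s) + 49) = 93 - 66*((45 - 33) + 49) = 93 - 66*(12 + 49) = 93 - 66*61 = 93 - 4026 = -3933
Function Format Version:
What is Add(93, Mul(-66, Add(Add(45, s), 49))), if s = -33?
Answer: -3933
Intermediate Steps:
Add(93, Mul(-66, Add(Add(45, s), 49))) = Add(93, Mul(-66, Add(Add(45, -33), 49))) = Add(93, Mul(-66, Add(12, 49))) = Add(93, Mul(-66, 61)) = Add(93, -4026) = -3933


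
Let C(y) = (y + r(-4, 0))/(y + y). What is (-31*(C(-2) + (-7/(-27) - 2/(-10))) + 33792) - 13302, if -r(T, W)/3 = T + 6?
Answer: 2755858/135 ≈ 20414.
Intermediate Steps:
r(T, W) = -18 - 3*T (r(T, W) = -3*(T + 6) = -3*(6 + T) = -18 - 3*T)
C(y) = (-6 + y)/(2*y) (C(y) = (y + (-18 - 3*(-4)))/(y + y) = (y + (-18 + 12))/((2*y)) = (y - 6)*(1/(2*y)) = (-6 + y)*(1/(2*y)) = (-6 + y)/(2*y))
(-31*(C(-2) + (-7/(-27) - 2/(-10))) + 33792) - 13302 = (-31*((½)*(-6 - 2)/(-2) + (-7/(-27) - 2/(-10))) + 33792) - 13302 = (-31*((½)*(-½)*(-8) + (-7*(-1/27) - 2*(-⅒))) + 33792) - 13302 = (-31*(2 + (7/27 + ⅕)) + 33792) - 13302 = (-31*(2 + 62/135) + 33792) - 13302 = (-31*332/135 + 33792) - 13302 = (-10292/135 + 33792) - 13302 = 4551628/135 - 13302 = 2755858/135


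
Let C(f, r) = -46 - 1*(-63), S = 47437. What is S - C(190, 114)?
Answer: 47420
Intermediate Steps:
C(f, r) = 17 (C(f, r) = -46 + 63 = 17)
S - C(190, 114) = 47437 - 1*17 = 47437 - 17 = 47420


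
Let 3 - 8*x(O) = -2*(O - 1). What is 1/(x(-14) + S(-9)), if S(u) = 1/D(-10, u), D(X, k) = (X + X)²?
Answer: -400/1349 ≈ -0.29652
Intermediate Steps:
x(O) = ⅛ + O/4 (x(O) = 3/8 - (-1)*(O - 1)/4 = 3/8 - (-1)*(-1 + O)/4 = 3/8 - (2 - 2*O)/8 = 3/8 + (-¼ + O/4) = ⅛ + O/4)
D(X, k) = 4*X² (D(X, k) = (2*X)² = 4*X²)
S(u) = 1/400 (S(u) = 1/(4*(-10)²) = 1/(4*100) = 1/400)
1/(x(-14) + S(-9)) = 1/((⅛ + (¼)*(-14)) + 1/400) = 1/((⅛ - 7/2) + 1/400) = 1/(-27/8 + 1/400) = 1/(-1349/400) = -400/1349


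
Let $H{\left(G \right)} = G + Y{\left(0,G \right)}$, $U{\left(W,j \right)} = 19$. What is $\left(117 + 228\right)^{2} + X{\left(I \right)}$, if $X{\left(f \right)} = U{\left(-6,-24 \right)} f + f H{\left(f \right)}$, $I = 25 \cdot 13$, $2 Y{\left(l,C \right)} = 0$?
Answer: $230825$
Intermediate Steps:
$Y{\left(l,C \right)} = 0$ ($Y{\left(l,C \right)} = \frac{1}{2} \cdot 0 = 0$)
$I = 325$
$H{\left(G \right)} = G$ ($H{\left(G \right)} = G + 0 = G$)
$X{\left(f \right)} = f^{2} + 19 f$ ($X{\left(f \right)} = 19 f + f f = 19 f + f^{2} = f^{2} + 19 f$)
$\left(117 + 228\right)^{2} + X{\left(I \right)} = \left(117 + 228\right)^{2} + 325 \left(19 + 325\right) = 345^{2} + 325 \cdot 344 = 119025 + 111800 = 230825$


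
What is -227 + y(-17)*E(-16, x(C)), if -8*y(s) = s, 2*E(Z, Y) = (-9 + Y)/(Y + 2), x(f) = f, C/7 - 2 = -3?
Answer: -1118/5 ≈ -223.60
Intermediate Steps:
C = -7 (C = 14 + 7*(-3) = 14 - 21 = -7)
E(Z, Y) = (-9 + Y)/(2*(2 + Y)) (E(Z, Y) = ((-9 + Y)/(Y + 2))/2 = ((-9 + Y)/(2 + Y))/2 = (-9 + Y)/(2*(2 + Y)))
y(s) = -s/8
-227 + y(-17)*E(-16, x(C)) = -227 + (-⅛*(-17))*((-9 - 7)/(2*(2 - 7))) = -227 + 17*((½)*(-16)/(-5))/8 = -227 + 17*((½)*(-⅕)*(-16))/8 = -227 + (17/8)*(8/5) = -227 + 17/5 = -1118/5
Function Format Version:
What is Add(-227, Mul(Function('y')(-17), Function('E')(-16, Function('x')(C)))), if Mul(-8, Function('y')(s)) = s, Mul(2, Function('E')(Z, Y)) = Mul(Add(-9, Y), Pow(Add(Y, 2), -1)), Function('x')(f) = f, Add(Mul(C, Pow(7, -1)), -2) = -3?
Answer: Rational(-1118, 5) ≈ -223.60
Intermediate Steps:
C = -7 (C = Add(14, Mul(7, -3)) = Add(14, -21) = -7)
Function('E')(Z, Y) = Mul(Rational(1, 2), Pow(Add(2, Y), -1), Add(-9, Y)) (Function('E')(Z, Y) = Mul(Rational(1, 2), Mul(Add(-9, Y), Pow(Add(Y, 2), -1))) = Mul(Rational(1, 2), Mul(Add(-9, Y), Pow(Add(2, Y), -1))) = Mul(Rational(1, 2), Mul(Pow(Add(2, Y), -1), Add(-9, Y))) = Mul(Rational(1, 2), Pow(Add(2, Y), -1), Add(-9, Y)))
Function('y')(s) = Mul(Rational(-1, 8), s)
Add(-227, Mul(Function('y')(-17), Function('E')(-16, Function('x')(C)))) = Add(-227, Mul(Mul(Rational(-1, 8), -17), Mul(Rational(1, 2), Pow(Add(2, -7), -1), Add(-9, -7)))) = Add(-227, Mul(Rational(17, 8), Mul(Rational(1, 2), Pow(-5, -1), -16))) = Add(-227, Mul(Rational(17, 8), Mul(Rational(1, 2), Rational(-1, 5), -16))) = Add(-227, Mul(Rational(17, 8), Rational(8, 5))) = Add(-227, Rational(17, 5)) = Rational(-1118, 5)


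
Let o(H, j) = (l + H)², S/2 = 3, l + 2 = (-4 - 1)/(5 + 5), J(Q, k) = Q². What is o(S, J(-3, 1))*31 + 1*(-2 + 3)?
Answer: 1523/4 ≈ 380.75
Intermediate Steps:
l = -5/2 (l = -2 + (-4 - 1)/(5 + 5) = -2 - 5/10 = -2 - 5*⅒ = -2 - ½ = -5/2 ≈ -2.5000)
S = 6 (S = 2*3 = 6)
o(H, j) = (-5/2 + H)²
o(S, J(-3, 1))*31 + 1*(-2 + 3) = ((-5 + 2*6)²/4)*31 + 1*(-2 + 3) = ((-5 + 12)²/4)*31 + 1*1 = ((¼)*7²)*31 + 1 = ((¼)*49)*31 + 1 = (49/4)*31 + 1 = 1519/4 + 1 = 1523/4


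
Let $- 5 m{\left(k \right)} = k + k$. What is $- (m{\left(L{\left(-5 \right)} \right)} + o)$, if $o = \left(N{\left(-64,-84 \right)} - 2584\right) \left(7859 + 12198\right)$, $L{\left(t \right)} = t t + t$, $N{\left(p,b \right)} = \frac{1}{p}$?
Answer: $\frac{3316967001}{64} \approx 5.1828 \cdot 10^{7}$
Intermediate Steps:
$L{\left(t \right)} = t + t^{2}$ ($L{\left(t \right)} = t^{2} + t = t + t^{2}$)
$m{\left(k \right)} = - \frac{2 k}{5}$ ($m{\left(k \right)} = - \frac{k + k}{5} = - \frac{2 k}{5}$)
$o = - \frac{3316966489}{64}$ ($o = \left(\frac{1}{-64} - 2584\right) \left(7859 + 12198\right) = \left(- \frac{1}{64} - 2584\right) 20057 = \left(- \frac{165377}{64}\right) 20057 = - \frac{3316966489}{64} \approx -5.1828 \cdot 10^{7}$)
$- (m{\left(L{\left(-5 \right)} \right)} + o) = - (- \frac{2 \left(- 5 \left(1 - 5\right)\right)}{5} - \frac{3316966489}{64}) = - (- \frac{2 \left(\left(-5\right) \left(-4\right)\right)}{5} - \frac{3316966489}{64}) = - (\left(- \frac{2}{5}\right) 20 - \frac{3316966489}{64}) = - (-8 - \frac{3316966489}{64}) = \left(-1\right) \left(- \frac{3316967001}{64}\right) = \frac{3316967001}{64}$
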